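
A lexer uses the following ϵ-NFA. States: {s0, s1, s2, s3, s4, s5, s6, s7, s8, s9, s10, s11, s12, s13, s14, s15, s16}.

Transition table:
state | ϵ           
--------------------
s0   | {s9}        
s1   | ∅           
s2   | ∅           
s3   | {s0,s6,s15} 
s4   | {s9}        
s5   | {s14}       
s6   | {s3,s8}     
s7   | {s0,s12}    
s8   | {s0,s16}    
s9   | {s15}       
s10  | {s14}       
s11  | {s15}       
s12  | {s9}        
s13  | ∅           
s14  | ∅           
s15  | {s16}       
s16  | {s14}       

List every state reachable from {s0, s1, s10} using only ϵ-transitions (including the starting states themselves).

{s0, s1, s9, s10, s14, s15, s16}

Start with {s0, s1, s10}.
From s0 via ϵ: add s9.
From s10 via ϵ: add s14.
From s9 via ϵ: add s15.
From s15 via ϵ: add s16.
No new states can be added; the closed set is {s0, s1, s9, s10, s14, s15, s16}.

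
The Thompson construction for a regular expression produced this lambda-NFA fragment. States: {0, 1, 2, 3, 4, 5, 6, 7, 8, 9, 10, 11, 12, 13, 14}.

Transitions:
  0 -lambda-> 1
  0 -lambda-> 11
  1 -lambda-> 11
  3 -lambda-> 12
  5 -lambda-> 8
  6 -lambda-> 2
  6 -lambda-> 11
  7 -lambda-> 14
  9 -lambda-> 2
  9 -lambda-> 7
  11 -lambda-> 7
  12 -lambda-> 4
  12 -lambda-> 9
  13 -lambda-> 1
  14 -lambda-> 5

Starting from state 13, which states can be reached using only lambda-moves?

Start with {13}.
From 13 via lambda: add 1.
From 1 via lambda: add 11.
From 11 via lambda: add 7.
From 7 via lambda: add 14.
From 14 via lambda: add 5.
From 5 via lambda: add 8.
No new states can be added; the closed set is {1, 5, 7, 8, 11, 13, 14}.

{1, 5, 7, 8, 11, 13, 14}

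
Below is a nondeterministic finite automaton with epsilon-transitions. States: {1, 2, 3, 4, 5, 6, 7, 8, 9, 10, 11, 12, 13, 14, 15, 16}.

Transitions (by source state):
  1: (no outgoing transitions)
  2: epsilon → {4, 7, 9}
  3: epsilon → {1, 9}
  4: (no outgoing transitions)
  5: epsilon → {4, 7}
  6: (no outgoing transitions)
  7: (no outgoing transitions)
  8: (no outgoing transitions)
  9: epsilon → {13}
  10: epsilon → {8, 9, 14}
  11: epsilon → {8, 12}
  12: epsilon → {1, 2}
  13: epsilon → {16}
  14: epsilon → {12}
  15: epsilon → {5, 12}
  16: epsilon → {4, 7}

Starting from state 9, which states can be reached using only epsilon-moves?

{4, 7, 9, 13, 16}

Start with {9}.
From 9 via epsilon: add 13.
From 13 via epsilon: add 16.
From 16 via epsilon: add 4, 7.
No new states can be added; the closed set is {4, 7, 9, 13, 16}.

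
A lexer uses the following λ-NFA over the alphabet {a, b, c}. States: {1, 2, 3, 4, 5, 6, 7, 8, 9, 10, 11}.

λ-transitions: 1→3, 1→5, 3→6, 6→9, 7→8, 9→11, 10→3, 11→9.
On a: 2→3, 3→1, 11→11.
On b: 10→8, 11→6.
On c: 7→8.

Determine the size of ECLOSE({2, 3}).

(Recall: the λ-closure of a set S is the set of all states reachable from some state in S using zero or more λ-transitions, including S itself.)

Start with {2, 3}.
From 3 via λ: add 6.
From 6 via λ: add 9.
From 9 via λ: add 11.
λ-closure = {2, 3, 6, 9, 11}, which has 5 states.

5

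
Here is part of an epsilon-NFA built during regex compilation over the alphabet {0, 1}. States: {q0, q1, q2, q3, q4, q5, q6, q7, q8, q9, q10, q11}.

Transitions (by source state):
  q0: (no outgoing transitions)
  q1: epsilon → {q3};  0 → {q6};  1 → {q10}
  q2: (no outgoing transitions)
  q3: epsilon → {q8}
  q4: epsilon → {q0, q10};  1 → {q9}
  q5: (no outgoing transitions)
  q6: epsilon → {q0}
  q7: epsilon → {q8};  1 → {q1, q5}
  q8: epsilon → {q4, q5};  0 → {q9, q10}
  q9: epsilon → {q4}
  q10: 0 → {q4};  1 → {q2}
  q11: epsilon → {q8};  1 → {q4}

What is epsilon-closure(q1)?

{q0, q1, q3, q4, q5, q8, q10}

Start with {q1}.
From q1 via epsilon: add q3.
From q3 via epsilon: add q8.
From q8 via epsilon: add q4, q5.
From q4 via epsilon: add q0, q10.
No new states can be added; the closed set is {q0, q1, q3, q4, q5, q8, q10}.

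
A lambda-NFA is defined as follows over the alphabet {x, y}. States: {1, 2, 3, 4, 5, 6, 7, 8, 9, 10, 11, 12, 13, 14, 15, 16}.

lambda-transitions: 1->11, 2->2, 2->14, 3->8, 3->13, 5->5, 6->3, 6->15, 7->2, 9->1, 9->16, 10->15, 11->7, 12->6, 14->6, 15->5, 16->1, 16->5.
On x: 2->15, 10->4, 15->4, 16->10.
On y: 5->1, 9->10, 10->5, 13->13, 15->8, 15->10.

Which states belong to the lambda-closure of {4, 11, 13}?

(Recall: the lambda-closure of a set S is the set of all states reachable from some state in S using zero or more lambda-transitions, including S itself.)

{2, 3, 4, 5, 6, 7, 8, 11, 13, 14, 15}

Start with {4, 11, 13}.
From 11 via lambda: add 7.
From 7 via lambda: add 2.
From 2 via lambda: add 14.
From 14 via lambda: add 6.
From 6 via lambda: add 3, 15.
From 3 via lambda: add 8.
From 15 via lambda: add 5.
No new states can be added; the closed set is {2, 3, 4, 5, 6, 7, 8, 11, 13, 14, 15}.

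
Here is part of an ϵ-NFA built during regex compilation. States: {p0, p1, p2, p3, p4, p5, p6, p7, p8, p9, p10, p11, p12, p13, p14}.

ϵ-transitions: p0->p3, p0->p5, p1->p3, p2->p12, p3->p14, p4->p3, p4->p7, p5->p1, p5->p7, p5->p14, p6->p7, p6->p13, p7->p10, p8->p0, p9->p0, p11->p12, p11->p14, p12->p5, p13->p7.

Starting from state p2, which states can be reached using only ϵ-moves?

Start with {p2}.
From p2 via ϵ: add p12.
From p12 via ϵ: add p5.
From p5 via ϵ: add p1, p7, p14.
From p1 via ϵ: add p3.
From p7 via ϵ: add p10.
No new states can be added; the closed set is {p1, p2, p3, p5, p7, p10, p12, p14}.

{p1, p2, p3, p5, p7, p10, p12, p14}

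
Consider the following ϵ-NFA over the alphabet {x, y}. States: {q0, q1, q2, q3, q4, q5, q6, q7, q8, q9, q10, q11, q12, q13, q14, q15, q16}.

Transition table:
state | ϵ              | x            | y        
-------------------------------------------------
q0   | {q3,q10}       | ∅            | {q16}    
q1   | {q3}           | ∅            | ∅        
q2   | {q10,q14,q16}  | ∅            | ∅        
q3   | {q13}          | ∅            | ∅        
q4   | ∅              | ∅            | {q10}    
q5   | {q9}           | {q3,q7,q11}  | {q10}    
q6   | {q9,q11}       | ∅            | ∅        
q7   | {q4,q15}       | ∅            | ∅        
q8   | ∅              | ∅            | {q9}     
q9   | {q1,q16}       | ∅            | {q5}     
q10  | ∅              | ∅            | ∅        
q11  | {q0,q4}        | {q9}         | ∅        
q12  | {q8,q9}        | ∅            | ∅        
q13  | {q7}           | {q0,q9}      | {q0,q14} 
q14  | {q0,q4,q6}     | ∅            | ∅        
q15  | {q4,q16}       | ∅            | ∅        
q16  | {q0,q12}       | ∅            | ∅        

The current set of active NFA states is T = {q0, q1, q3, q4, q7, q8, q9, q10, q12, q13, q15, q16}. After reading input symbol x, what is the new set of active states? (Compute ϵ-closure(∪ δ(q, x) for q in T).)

q13 on x → {q0, q9}.
No x-transition from q0, q1, q3, q4, q7, q8, q9, q10, q12, q15, q16.
Union after reading x: {q0, q9}.
Now take the ϵ-closure:
From q0 via ϵ: add q3, q10.
From q9 via ϵ: add q1, q16.
From q3 via ϵ: add q13.
From q16 via ϵ: add q12.
From q12 via ϵ: add q8.
From q13 via ϵ: add q7.
From q7 via ϵ: add q4, q15.
No new states can be added; the closed set is {q0, q1, q3, q4, q7, q8, q9, q10, q12, q13, q15, q16}.

{q0, q1, q3, q4, q7, q8, q9, q10, q12, q13, q15, q16}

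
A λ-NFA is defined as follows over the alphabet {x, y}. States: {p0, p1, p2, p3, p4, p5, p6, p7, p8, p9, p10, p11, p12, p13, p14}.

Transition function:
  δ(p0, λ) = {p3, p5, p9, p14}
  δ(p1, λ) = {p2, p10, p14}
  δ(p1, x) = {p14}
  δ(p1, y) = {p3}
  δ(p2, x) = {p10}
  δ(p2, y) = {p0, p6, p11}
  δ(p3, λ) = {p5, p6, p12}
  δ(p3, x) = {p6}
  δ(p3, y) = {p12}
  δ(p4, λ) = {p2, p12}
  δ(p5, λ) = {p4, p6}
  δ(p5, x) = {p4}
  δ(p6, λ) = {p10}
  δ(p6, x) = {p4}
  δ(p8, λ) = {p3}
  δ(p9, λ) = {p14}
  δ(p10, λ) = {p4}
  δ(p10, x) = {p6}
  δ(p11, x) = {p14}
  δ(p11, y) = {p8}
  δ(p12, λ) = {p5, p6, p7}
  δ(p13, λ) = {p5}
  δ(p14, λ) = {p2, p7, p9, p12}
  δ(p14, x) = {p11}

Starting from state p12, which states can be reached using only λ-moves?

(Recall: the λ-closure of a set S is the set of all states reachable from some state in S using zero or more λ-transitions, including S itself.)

{p2, p4, p5, p6, p7, p10, p12}

Start with {p12}.
From p12 via λ: add p5, p6, p7.
From p5 via λ: add p4.
From p6 via λ: add p10.
From p4 via λ: add p2.
No new states can be added; the closed set is {p2, p4, p5, p6, p7, p10, p12}.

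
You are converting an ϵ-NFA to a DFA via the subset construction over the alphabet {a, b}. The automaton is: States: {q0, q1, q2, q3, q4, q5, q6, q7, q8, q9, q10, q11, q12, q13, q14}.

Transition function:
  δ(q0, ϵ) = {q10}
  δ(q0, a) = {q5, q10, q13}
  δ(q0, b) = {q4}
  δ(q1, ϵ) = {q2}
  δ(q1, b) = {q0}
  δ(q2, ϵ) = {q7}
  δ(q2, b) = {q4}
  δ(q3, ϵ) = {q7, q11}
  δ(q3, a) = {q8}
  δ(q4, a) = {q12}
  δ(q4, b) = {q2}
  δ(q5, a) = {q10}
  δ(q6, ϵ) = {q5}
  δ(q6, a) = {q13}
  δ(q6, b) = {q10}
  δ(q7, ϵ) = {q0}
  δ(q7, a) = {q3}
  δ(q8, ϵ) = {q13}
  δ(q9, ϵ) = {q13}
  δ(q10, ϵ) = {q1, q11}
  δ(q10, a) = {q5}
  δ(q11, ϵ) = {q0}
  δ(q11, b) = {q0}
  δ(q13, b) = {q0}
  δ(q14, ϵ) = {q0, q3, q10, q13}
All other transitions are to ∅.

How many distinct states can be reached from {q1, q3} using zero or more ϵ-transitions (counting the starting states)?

7

Start with {q1, q3}.
From q1 via ϵ: add q2.
From q3 via ϵ: add q7, q11.
From q7 via ϵ: add q0.
From q0 via ϵ: add q10.
ϵ-closure = {q0, q1, q2, q3, q7, q10, q11}, which has 7 states.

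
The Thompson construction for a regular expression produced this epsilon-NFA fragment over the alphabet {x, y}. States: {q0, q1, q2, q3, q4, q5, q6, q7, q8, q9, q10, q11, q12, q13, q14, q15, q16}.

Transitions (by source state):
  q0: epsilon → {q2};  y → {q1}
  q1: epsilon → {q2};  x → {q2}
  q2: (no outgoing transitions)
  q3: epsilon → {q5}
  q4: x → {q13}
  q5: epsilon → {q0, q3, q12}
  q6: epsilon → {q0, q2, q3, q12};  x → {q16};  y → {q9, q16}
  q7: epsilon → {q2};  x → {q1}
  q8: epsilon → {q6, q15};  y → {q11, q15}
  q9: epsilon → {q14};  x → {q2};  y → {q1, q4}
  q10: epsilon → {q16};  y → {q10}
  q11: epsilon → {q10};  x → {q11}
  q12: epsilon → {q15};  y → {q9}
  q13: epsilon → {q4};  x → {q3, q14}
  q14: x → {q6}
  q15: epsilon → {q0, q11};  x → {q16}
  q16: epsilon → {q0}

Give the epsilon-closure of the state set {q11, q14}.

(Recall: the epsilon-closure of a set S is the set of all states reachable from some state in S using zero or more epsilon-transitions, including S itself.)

Start with {q11, q14}.
From q11 via epsilon: add q10.
From q10 via epsilon: add q16.
From q16 via epsilon: add q0.
From q0 via epsilon: add q2.
No new states can be added; the closed set is {q0, q2, q10, q11, q14, q16}.

{q0, q2, q10, q11, q14, q16}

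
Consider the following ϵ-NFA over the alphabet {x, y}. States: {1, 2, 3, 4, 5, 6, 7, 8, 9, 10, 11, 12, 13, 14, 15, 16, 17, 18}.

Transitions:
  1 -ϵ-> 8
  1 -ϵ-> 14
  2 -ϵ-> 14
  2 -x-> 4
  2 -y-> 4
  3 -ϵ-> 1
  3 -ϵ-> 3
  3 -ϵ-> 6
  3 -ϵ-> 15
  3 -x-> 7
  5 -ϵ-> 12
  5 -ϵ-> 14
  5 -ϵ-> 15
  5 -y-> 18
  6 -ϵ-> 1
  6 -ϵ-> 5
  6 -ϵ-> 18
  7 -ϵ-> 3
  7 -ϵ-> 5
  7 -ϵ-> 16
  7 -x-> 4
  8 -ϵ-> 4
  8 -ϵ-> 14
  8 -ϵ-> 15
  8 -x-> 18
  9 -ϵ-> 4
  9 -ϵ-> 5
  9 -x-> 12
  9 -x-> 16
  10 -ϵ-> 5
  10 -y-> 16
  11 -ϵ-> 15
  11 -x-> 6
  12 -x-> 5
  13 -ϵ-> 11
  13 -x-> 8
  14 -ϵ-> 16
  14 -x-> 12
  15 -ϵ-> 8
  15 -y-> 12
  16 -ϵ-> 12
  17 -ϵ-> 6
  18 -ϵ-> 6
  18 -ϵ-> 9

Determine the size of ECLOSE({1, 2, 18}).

12

Start with {1, 2, 18}.
From 1 via ϵ: add 8, 14.
From 18 via ϵ: add 6, 9.
From 6 via ϵ: add 5.
From 8 via ϵ: add 4, 15.
From 14 via ϵ: add 16.
From 5 via ϵ: add 12.
ϵ-closure = {1, 2, 4, 5, 6, 8, 9, 12, 14, 15, 16, 18}, which has 12 states.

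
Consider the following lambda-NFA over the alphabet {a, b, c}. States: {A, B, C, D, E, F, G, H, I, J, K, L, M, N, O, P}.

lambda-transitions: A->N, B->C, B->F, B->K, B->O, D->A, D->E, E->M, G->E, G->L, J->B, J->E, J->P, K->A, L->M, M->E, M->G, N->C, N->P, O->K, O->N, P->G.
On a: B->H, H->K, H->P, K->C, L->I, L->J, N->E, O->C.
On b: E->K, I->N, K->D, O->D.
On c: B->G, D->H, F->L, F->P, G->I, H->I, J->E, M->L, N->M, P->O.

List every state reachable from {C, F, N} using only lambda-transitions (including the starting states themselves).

{C, E, F, G, L, M, N, P}

Start with {C, F, N}.
From N via lambda: add P.
From P via lambda: add G.
From G via lambda: add E, L.
From E via lambda: add M.
No new states can be added; the closed set is {C, E, F, G, L, M, N, P}.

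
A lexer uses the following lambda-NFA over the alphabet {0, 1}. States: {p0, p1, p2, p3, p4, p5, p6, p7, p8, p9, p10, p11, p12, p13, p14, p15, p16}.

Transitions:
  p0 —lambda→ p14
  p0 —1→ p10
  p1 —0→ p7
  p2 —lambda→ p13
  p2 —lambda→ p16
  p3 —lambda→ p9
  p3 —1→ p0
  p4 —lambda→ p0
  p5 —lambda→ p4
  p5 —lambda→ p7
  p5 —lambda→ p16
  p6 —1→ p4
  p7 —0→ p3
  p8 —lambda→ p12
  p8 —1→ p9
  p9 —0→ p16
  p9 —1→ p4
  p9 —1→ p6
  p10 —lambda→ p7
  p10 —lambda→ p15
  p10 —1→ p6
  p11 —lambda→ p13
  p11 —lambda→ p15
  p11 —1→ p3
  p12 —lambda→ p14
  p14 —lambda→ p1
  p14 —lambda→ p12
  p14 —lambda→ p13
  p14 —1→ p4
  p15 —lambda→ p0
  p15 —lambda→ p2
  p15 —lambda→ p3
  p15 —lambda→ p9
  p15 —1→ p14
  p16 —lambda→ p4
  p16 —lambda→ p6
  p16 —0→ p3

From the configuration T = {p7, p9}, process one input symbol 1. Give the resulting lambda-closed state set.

p9 on 1 → {p4, p6}.
No 1-transition from p7.
Union after reading 1: {p4, p6}.
Now take the lambda-closure:
From p4 via lambda: add p0.
From p0 via lambda: add p14.
From p14 via lambda: add p1, p12, p13.
No new states can be added; the closed set is {p0, p1, p4, p6, p12, p13, p14}.

{p0, p1, p4, p6, p12, p13, p14}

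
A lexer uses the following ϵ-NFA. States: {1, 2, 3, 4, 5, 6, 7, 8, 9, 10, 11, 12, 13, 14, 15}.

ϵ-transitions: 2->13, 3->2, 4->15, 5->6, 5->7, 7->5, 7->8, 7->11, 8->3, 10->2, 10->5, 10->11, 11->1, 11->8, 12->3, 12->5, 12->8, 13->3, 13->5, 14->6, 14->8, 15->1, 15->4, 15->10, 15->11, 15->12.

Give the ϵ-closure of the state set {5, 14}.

{1, 2, 3, 5, 6, 7, 8, 11, 13, 14}

Start with {5, 14}.
From 5 via ϵ: add 6, 7.
From 14 via ϵ: add 8.
From 7 via ϵ: add 11.
From 8 via ϵ: add 3.
From 3 via ϵ: add 2.
From 11 via ϵ: add 1.
From 2 via ϵ: add 13.
No new states can be added; the closed set is {1, 2, 3, 5, 6, 7, 8, 11, 13, 14}.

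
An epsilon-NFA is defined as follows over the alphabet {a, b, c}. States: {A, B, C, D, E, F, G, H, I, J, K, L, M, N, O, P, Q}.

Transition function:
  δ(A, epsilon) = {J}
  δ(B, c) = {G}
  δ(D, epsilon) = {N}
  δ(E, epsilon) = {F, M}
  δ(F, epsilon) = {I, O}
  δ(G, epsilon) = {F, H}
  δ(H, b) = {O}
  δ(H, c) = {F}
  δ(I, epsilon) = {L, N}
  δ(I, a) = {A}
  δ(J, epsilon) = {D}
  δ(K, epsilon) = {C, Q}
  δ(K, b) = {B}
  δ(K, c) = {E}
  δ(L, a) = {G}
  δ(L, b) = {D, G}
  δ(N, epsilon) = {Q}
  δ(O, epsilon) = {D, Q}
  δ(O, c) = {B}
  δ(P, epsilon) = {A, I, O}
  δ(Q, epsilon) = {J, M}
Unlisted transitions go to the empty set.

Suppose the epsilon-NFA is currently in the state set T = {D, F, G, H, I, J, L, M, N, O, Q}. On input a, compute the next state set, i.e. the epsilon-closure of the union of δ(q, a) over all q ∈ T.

I on a → {A}.
L on a → {G}.
No a-transition from D, F, G, H, J, M, N, O, Q.
Union after reading a: {A, G}.
Now take the epsilon-closure:
From A via epsilon: add J.
From G via epsilon: add F, H.
From F via epsilon: add I, O.
From J via epsilon: add D.
From D via epsilon: add N.
From I via epsilon: add L.
From O via epsilon: add Q.
From Q via epsilon: add M.
No new states can be added; the closed set is {A, D, F, G, H, I, J, L, M, N, O, Q}.

{A, D, F, G, H, I, J, L, M, N, O, Q}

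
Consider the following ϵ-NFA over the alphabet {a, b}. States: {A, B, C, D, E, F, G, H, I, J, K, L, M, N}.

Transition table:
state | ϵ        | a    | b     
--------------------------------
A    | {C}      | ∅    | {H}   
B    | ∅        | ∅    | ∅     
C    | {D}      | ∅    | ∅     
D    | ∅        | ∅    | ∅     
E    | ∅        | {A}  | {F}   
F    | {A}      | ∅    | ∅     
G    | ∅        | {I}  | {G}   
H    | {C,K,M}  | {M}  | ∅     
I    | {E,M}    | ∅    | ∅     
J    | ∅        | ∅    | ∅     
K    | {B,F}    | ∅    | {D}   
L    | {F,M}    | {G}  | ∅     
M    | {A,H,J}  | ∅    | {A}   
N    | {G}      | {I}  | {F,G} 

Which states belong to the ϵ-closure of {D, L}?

{A, B, C, D, F, H, J, K, L, M}

Start with {D, L}.
From L via ϵ: add F, M.
From F via ϵ: add A.
From M via ϵ: add H, J.
From A via ϵ: add C.
From H via ϵ: add K.
From K via ϵ: add B.
No new states can be added; the closed set is {A, B, C, D, F, H, J, K, L, M}.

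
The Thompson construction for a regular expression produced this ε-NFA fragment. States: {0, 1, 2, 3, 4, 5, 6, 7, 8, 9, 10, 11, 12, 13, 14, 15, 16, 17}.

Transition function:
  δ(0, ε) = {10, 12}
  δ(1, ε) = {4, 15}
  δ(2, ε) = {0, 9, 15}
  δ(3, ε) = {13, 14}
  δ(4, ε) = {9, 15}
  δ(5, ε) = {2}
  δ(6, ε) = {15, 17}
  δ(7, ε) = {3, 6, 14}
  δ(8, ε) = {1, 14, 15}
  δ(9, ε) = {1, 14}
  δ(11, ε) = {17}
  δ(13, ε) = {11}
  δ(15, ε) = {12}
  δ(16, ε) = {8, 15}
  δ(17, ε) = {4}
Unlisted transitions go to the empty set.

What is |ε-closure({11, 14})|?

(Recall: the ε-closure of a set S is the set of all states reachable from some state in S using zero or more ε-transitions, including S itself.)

8

Start with {11, 14}.
From 11 via ε: add 17.
From 17 via ε: add 4.
From 4 via ε: add 9, 15.
From 9 via ε: add 1.
From 15 via ε: add 12.
ε-closure = {1, 4, 9, 11, 12, 14, 15, 17}, which has 8 states.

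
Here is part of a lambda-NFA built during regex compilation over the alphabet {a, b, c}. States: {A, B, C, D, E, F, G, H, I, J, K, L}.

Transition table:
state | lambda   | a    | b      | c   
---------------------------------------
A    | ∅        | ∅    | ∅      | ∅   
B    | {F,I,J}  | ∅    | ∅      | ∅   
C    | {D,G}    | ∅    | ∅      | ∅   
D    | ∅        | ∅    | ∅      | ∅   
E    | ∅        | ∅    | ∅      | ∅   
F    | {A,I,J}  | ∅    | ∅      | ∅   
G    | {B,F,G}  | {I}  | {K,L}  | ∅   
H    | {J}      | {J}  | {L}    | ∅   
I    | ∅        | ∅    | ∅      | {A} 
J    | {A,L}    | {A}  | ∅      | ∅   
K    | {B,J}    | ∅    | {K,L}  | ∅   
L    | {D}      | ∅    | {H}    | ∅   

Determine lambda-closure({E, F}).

{A, D, E, F, I, J, L}

Start with {E, F}.
From F via lambda: add A, I, J.
From J via lambda: add L.
From L via lambda: add D.
No new states can be added; the closed set is {A, D, E, F, I, J, L}.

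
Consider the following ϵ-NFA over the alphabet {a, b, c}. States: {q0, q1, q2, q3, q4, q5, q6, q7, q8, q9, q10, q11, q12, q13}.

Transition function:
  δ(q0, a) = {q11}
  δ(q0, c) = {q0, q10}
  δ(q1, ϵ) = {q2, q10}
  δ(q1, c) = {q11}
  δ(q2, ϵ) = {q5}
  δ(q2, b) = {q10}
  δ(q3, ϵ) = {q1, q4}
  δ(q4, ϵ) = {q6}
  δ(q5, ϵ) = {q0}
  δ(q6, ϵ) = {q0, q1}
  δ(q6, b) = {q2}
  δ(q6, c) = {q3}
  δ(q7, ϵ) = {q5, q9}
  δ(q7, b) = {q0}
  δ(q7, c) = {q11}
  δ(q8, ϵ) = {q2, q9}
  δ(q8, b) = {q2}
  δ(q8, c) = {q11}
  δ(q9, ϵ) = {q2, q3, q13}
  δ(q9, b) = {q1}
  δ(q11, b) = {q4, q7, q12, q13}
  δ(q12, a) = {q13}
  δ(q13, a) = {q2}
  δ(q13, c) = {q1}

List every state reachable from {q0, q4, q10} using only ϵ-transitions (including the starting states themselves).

Start with {q0, q4, q10}.
From q4 via ϵ: add q6.
From q6 via ϵ: add q1.
From q1 via ϵ: add q2.
From q2 via ϵ: add q5.
No new states can be added; the closed set is {q0, q1, q2, q4, q5, q6, q10}.

{q0, q1, q2, q4, q5, q6, q10}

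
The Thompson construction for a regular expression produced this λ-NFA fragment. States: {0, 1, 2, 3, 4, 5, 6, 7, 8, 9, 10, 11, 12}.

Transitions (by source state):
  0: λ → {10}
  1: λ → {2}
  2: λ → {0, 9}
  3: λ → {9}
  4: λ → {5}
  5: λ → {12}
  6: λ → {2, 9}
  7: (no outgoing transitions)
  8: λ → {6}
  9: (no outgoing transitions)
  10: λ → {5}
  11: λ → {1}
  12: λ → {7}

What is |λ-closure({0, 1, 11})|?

Start with {0, 1, 11}.
From 0 via λ: add 10.
From 1 via λ: add 2.
From 2 via λ: add 9.
From 10 via λ: add 5.
From 5 via λ: add 12.
From 12 via λ: add 7.
λ-closure = {0, 1, 2, 5, 7, 9, 10, 11, 12}, which has 9 states.

9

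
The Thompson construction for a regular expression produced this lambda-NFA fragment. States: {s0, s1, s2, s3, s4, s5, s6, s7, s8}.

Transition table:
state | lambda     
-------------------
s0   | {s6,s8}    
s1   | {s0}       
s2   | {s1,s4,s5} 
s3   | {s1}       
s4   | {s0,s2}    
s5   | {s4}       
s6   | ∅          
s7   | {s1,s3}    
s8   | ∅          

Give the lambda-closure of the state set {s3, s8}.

Start with {s3, s8}.
From s3 via lambda: add s1.
From s1 via lambda: add s0.
From s0 via lambda: add s6.
No new states can be added; the closed set is {s0, s1, s3, s6, s8}.

{s0, s1, s3, s6, s8}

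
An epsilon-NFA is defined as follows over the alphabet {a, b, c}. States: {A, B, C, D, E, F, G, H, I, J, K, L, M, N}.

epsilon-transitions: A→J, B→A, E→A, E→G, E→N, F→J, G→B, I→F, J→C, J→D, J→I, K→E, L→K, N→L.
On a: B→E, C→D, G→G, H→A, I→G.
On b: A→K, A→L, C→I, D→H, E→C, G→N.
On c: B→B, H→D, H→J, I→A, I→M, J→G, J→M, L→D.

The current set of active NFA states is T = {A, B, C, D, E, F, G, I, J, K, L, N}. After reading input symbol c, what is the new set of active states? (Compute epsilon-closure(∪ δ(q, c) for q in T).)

{A, B, C, D, F, G, I, J, M}

B on c → {B}.
I on c → {A, M}.
J on c → {G, M}.
L on c → {D}.
No c-transition from A, C, D, E, F, G, K, N.
Union after reading c: {A, B, D, G, M}.
Now take the epsilon-closure:
From A via epsilon: add J.
From J via epsilon: add C, I.
From I via epsilon: add F.
No new states can be added; the closed set is {A, B, C, D, F, G, I, J, M}.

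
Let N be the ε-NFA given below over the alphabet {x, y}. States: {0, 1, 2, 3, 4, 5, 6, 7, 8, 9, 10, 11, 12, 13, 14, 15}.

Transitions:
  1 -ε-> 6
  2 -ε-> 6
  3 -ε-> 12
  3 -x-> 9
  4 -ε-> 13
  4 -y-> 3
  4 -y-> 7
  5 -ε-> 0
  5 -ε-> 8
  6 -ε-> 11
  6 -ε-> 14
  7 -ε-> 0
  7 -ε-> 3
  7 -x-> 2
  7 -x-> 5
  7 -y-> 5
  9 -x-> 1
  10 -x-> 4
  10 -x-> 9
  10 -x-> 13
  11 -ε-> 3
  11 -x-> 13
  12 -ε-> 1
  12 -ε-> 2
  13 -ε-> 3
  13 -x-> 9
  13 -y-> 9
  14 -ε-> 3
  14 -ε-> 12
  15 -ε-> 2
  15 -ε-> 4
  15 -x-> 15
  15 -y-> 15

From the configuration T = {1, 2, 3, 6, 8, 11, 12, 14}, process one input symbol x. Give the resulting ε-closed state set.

3 on x → {9}.
11 on x → {13}.
No x-transition from 1, 2, 6, 8, 12, 14.
Union after reading x: {9, 13}.
Now take the ε-closure:
From 13 via ε: add 3.
From 3 via ε: add 12.
From 12 via ε: add 1, 2.
From 1 via ε: add 6.
From 6 via ε: add 11, 14.
No new states can be added; the closed set is {1, 2, 3, 6, 9, 11, 12, 13, 14}.

{1, 2, 3, 6, 9, 11, 12, 13, 14}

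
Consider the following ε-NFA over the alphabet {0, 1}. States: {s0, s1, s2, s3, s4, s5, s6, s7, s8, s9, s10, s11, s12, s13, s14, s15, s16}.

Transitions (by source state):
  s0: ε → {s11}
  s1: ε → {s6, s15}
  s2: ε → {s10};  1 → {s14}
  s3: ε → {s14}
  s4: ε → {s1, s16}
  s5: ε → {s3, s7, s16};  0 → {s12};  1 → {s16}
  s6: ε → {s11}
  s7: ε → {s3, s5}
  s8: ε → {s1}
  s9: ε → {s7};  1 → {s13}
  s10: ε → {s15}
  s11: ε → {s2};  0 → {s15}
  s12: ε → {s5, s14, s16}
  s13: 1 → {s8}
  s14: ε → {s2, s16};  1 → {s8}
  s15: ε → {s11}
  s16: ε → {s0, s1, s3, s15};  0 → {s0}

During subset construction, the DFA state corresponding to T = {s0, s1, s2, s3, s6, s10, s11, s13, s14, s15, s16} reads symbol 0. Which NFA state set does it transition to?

{s0, s2, s10, s11, s15}

s11 on 0 → {s15}.
s16 on 0 → {s0}.
No 0-transition from s0, s1, s2, s3, s6, s10, s13, s14, s15.
Union after reading 0: {s0, s15}.
Now take the ε-closure:
From s0 via ε: add s11.
From s11 via ε: add s2.
From s2 via ε: add s10.
No new states can be added; the closed set is {s0, s2, s10, s11, s15}.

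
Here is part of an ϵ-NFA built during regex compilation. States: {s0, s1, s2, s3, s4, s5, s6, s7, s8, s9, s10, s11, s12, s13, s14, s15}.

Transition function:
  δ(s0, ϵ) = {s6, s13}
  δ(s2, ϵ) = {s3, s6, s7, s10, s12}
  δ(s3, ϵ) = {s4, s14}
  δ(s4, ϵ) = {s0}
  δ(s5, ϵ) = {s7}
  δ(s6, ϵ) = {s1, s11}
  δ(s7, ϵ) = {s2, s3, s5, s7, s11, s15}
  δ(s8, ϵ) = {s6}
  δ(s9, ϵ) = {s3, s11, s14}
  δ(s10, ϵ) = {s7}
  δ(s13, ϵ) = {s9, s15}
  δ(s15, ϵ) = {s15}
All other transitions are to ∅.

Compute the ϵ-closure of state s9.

Start with {s9}.
From s9 via ϵ: add s3, s11, s14.
From s3 via ϵ: add s4.
From s4 via ϵ: add s0.
From s0 via ϵ: add s6, s13.
From s6 via ϵ: add s1.
From s13 via ϵ: add s15.
No new states can be added; the closed set is {s0, s1, s3, s4, s6, s9, s11, s13, s14, s15}.

{s0, s1, s3, s4, s6, s9, s11, s13, s14, s15}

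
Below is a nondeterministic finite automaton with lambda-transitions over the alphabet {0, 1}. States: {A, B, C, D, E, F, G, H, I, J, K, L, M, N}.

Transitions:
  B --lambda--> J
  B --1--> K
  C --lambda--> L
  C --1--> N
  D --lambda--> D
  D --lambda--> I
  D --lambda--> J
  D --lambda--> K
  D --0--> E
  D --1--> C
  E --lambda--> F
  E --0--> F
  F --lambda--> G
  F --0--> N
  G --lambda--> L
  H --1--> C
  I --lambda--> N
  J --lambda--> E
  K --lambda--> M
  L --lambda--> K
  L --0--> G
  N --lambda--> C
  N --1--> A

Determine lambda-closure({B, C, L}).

Start with {B, C, L}.
From B via lambda: add J.
From L via lambda: add K.
From J via lambda: add E.
From K via lambda: add M.
From E via lambda: add F.
From F via lambda: add G.
No new states can be added; the closed set is {B, C, E, F, G, J, K, L, M}.

{B, C, E, F, G, J, K, L, M}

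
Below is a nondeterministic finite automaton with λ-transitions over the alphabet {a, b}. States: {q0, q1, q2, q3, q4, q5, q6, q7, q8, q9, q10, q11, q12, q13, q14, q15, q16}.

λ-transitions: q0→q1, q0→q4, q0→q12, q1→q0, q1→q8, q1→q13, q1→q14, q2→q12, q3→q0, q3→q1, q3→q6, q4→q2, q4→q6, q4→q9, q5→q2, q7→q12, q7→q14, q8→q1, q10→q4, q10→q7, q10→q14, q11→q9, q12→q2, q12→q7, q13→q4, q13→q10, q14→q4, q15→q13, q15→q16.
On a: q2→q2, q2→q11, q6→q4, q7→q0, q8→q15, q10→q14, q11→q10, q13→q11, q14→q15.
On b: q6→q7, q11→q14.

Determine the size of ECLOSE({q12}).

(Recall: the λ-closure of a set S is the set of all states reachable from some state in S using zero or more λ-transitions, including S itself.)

Start with {q12}.
From q12 via λ: add q2, q7.
From q7 via λ: add q14.
From q14 via λ: add q4.
From q4 via λ: add q6, q9.
λ-closure = {q2, q4, q6, q7, q9, q12, q14}, which has 7 states.

7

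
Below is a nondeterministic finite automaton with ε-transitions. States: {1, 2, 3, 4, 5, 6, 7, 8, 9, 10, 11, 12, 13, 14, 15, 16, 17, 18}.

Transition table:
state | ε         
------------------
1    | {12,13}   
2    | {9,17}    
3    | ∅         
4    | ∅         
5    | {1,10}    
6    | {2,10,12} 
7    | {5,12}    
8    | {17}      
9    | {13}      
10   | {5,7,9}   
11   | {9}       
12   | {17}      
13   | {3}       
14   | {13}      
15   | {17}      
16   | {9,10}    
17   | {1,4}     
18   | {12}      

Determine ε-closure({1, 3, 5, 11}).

Start with {1, 3, 5, 11}.
From 1 via ε: add 12, 13.
From 5 via ε: add 10.
From 11 via ε: add 9.
From 10 via ε: add 7.
From 12 via ε: add 17.
From 17 via ε: add 4.
No new states can be added; the closed set is {1, 3, 4, 5, 7, 9, 10, 11, 12, 13, 17}.

{1, 3, 4, 5, 7, 9, 10, 11, 12, 13, 17}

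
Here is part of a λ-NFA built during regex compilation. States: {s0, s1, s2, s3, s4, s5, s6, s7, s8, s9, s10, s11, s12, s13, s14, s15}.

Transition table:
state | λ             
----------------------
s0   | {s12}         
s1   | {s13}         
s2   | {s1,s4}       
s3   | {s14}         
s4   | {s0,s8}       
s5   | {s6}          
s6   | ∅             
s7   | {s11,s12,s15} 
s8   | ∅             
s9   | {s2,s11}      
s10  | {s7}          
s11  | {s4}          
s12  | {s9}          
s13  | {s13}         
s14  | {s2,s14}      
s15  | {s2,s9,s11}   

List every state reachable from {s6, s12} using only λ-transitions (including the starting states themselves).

Start with {s6, s12}.
From s12 via λ: add s9.
From s9 via λ: add s2, s11.
From s2 via λ: add s1, s4.
From s1 via λ: add s13.
From s4 via λ: add s0, s8.
No new states can be added; the closed set is {s0, s1, s2, s4, s6, s8, s9, s11, s12, s13}.

{s0, s1, s2, s4, s6, s8, s9, s11, s12, s13}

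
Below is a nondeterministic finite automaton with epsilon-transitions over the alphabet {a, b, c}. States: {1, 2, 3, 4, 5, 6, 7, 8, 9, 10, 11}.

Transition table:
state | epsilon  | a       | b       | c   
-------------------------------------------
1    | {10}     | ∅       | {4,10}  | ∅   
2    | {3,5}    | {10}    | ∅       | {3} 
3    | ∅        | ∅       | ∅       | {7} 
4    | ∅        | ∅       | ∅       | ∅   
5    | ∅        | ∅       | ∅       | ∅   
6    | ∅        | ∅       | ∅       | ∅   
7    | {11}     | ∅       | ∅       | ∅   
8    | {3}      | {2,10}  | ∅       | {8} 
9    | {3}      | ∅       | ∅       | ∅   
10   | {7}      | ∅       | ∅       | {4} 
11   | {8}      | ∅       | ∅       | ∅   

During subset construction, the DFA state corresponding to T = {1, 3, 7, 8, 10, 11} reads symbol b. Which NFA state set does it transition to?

1 on b → {4, 10}.
No b-transition from 3, 7, 8, 10, 11.
Union after reading b: {4, 10}.
Now take the epsilon-closure:
From 10 via epsilon: add 7.
From 7 via epsilon: add 11.
From 11 via epsilon: add 8.
From 8 via epsilon: add 3.
No new states can be added; the closed set is {3, 4, 7, 8, 10, 11}.

{3, 4, 7, 8, 10, 11}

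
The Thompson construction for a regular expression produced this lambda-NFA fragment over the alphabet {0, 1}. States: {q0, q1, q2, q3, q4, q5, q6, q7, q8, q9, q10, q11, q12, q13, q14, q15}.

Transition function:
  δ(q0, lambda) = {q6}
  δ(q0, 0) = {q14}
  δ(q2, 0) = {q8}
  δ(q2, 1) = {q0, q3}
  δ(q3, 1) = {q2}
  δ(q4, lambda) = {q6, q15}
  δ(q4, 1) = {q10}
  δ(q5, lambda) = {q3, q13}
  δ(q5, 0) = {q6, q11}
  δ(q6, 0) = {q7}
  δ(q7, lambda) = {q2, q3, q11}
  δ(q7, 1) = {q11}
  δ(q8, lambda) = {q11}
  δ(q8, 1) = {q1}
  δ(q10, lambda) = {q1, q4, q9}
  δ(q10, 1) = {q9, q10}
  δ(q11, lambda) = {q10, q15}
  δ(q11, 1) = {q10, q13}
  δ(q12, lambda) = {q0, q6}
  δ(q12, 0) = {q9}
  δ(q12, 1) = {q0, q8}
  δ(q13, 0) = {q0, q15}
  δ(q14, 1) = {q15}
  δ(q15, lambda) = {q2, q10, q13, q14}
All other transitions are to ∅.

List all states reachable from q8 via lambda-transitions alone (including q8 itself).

Start with {q8}.
From q8 via lambda: add q11.
From q11 via lambda: add q10, q15.
From q10 via lambda: add q1, q4, q9.
From q15 via lambda: add q2, q13, q14.
From q4 via lambda: add q6.
No new states can be added; the closed set is {q1, q2, q4, q6, q8, q9, q10, q11, q13, q14, q15}.

{q1, q2, q4, q6, q8, q9, q10, q11, q13, q14, q15}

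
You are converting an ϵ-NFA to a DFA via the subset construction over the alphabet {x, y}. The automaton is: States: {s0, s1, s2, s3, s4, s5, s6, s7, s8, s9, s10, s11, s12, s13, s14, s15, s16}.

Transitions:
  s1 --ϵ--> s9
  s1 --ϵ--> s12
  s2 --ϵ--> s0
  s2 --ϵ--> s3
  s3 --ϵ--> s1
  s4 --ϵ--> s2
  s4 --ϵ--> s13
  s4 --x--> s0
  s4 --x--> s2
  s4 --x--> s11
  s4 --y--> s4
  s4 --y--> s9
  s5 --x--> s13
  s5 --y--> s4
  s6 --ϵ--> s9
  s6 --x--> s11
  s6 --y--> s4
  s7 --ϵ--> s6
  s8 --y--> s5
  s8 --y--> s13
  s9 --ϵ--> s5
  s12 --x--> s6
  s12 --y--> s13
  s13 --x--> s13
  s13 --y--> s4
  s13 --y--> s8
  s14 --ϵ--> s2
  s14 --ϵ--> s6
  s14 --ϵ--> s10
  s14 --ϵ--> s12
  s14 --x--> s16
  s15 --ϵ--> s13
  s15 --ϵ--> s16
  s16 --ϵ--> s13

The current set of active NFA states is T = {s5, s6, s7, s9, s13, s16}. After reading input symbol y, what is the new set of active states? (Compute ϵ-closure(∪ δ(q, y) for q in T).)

{s0, s1, s2, s3, s4, s5, s8, s9, s12, s13}

s5 on y → {s4}.
s6 on y → {s4}.
s13 on y → {s4, s8}.
No y-transition from s7, s9, s16.
Union after reading y: {s4, s8}.
Now take the ϵ-closure:
From s4 via ϵ: add s2, s13.
From s2 via ϵ: add s0, s3.
From s3 via ϵ: add s1.
From s1 via ϵ: add s9, s12.
From s9 via ϵ: add s5.
No new states can be added; the closed set is {s0, s1, s2, s3, s4, s5, s8, s9, s12, s13}.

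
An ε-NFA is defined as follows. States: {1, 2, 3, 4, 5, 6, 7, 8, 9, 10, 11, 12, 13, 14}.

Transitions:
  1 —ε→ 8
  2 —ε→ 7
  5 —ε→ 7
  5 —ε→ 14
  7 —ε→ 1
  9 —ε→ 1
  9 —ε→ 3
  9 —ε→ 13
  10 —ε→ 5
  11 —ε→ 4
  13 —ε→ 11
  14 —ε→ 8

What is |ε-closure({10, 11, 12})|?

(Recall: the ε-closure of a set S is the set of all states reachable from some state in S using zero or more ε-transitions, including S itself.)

Start with {10, 11, 12}.
From 10 via ε: add 5.
From 11 via ε: add 4.
From 5 via ε: add 7, 14.
From 7 via ε: add 1.
From 14 via ε: add 8.
ε-closure = {1, 4, 5, 7, 8, 10, 11, 12, 14}, which has 9 states.

9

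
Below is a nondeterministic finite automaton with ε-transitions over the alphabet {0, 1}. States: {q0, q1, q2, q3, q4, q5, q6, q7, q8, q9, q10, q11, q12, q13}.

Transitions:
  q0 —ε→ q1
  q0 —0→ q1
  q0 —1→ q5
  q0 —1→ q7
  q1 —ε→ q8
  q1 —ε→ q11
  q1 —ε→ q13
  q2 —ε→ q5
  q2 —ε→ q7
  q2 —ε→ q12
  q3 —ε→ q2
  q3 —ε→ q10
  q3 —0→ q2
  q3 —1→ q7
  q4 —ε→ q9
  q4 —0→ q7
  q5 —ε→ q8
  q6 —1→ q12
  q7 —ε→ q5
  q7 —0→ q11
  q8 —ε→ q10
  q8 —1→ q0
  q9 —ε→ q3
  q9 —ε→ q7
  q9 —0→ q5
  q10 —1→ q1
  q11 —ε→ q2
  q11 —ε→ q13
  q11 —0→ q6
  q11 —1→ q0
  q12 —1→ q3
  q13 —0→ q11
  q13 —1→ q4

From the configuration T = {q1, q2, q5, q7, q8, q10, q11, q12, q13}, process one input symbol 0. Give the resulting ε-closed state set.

q7 on 0 → {q11}.
q11 on 0 → {q6}.
q13 on 0 → {q11}.
No 0-transition from q1, q2, q5, q8, q10, q12.
Union after reading 0: {q6, q11}.
Now take the ε-closure:
From q11 via ε: add q2, q13.
From q2 via ε: add q5, q7, q12.
From q5 via ε: add q8.
From q8 via ε: add q10.
No new states can be added; the closed set is {q2, q5, q6, q7, q8, q10, q11, q12, q13}.

{q2, q5, q6, q7, q8, q10, q11, q12, q13}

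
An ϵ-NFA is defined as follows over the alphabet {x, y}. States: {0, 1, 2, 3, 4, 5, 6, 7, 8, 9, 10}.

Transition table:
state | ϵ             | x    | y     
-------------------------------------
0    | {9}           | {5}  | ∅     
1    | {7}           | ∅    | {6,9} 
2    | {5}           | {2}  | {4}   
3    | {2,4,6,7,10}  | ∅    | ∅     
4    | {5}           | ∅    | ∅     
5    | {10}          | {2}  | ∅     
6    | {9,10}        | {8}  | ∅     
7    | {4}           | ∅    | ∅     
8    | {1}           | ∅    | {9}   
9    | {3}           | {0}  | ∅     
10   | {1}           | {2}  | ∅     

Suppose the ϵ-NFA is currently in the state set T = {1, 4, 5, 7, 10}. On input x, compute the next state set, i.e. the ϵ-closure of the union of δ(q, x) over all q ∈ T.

{1, 2, 4, 5, 7, 10}

5 on x → {2}.
10 on x → {2}.
No x-transition from 1, 4, 7.
Union after reading x: {2}.
Now take the ϵ-closure:
From 2 via ϵ: add 5.
From 5 via ϵ: add 10.
From 10 via ϵ: add 1.
From 1 via ϵ: add 7.
From 7 via ϵ: add 4.
No new states can be added; the closed set is {1, 2, 4, 5, 7, 10}.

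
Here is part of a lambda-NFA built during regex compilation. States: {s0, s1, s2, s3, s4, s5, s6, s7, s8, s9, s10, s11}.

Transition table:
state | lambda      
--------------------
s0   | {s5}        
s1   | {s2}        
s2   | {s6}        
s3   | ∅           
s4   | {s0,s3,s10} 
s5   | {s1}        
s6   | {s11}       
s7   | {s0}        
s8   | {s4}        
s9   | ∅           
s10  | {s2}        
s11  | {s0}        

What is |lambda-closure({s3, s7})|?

8

Start with {s3, s7}.
From s7 via lambda: add s0.
From s0 via lambda: add s5.
From s5 via lambda: add s1.
From s1 via lambda: add s2.
From s2 via lambda: add s6.
From s6 via lambda: add s11.
lambda-closure = {s0, s1, s2, s3, s5, s6, s7, s11}, which has 8 states.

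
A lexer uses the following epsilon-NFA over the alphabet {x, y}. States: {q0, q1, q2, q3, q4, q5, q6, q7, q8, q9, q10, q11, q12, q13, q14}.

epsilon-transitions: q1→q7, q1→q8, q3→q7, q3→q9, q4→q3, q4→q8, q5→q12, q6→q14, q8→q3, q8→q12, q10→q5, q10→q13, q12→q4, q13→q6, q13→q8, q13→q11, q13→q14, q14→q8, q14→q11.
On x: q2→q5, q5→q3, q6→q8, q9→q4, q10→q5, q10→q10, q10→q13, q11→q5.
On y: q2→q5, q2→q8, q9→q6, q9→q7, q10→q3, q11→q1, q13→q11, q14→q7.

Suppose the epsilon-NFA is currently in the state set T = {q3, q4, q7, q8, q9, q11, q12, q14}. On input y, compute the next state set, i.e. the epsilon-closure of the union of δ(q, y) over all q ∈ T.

{q1, q3, q4, q6, q7, q8, q9, q11, q12, q14}

q9 on y → {q6, q7}.
q11 on y → {q1}.
q14 on y → {q7}.
No y-transition from q3, q4, q7, q8, q12.
Union after reading y: {q1, q6, q7}.
Now take the epsilon-closure:
From q1 via epsilon: add q8.
From q6 via epsilon: add q14.
From q8 via epsilon: add q3, q12.
From q14 via epsilon: add q11.
From q3 via epsilon: add q9.
From q12 via epsilon: add q4.
No new states can be added; the closed set is {q1, q3, q4, q6, q7, q8, q9, q11, q12, q14}.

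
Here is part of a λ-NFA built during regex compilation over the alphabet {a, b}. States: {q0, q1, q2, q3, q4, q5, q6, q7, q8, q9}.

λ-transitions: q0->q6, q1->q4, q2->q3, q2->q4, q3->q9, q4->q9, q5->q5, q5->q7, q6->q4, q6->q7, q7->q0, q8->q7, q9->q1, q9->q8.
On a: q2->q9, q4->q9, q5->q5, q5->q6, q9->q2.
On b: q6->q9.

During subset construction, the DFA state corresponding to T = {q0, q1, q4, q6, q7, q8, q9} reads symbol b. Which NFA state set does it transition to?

{q0, q1, q4, q6, q7, q8, q9}

q6 on b → {q9}.
No b-transition from q0, q1, q4, q7, q8, q9.
Union after reading b: {q9}.
Now take the λ-closure:
From q9 via λ: add q1, q8.
From q1 via λ: add q4.
From q8 via λ: add q7.
From q7 via λ: add q0.
From q0 via λ: add q6.
No new states can be added; the closed set is {q0, q1, q4, q6, q7, q8, q9}.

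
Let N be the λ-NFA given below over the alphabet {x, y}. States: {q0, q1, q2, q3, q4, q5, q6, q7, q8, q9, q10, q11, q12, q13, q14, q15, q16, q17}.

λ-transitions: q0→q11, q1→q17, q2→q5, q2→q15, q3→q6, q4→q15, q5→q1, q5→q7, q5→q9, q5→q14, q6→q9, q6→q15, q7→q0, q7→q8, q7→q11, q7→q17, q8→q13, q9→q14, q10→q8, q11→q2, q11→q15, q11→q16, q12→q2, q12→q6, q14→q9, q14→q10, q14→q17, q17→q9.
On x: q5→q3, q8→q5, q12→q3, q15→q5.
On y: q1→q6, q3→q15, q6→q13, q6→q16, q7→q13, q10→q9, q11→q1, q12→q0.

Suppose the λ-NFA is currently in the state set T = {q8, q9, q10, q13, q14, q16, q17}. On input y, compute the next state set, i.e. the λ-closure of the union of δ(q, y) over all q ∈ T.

q10 on y → {q9}.
No y-transition from q8, q9, q13, q14, q16, q17.
Union after reading y: {q9}.
Now take the λ-closure:
From q9 via λ: add q14.
From q14 via λ: add q10, q17.
From q10 via λ: add q8.
From q8 via λ: add q13.
No new states can be added; the closed set is {q8, q9, q10, q13, q14, q17}.

{q8, q9, q10, q13, q14, q17}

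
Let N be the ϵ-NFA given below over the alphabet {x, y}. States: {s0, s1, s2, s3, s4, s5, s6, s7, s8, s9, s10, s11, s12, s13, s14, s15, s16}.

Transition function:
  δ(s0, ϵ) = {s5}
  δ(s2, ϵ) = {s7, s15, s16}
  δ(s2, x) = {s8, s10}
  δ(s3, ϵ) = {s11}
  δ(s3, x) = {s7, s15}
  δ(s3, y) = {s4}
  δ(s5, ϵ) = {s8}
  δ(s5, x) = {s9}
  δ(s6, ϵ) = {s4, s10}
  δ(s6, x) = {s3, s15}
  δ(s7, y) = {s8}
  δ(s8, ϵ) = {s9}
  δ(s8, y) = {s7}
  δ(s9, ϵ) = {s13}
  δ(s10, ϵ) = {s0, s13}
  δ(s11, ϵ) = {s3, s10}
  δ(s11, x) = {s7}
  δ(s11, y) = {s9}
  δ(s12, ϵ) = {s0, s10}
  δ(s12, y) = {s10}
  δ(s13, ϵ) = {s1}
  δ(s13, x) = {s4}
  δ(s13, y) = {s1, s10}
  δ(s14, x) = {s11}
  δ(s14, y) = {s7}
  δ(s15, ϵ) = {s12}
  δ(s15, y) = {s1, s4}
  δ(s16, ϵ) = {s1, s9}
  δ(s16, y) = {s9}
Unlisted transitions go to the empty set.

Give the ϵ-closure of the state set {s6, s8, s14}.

{s0, s1, s4, s5, s6, s8, s9, s10, s13, s14}

Start with {s6, s8, s14}.
From s6 via ϵ: add s4, s10.
From s8 via ϵ: add s9.
From s9 via ϵ: add s13.
From s10 via ϵ: add s0.
From s0 via ϵ: add s5.
From s13 via ϵ: add s1.
No new states can be added; the closed set is {s0, s1, s4, s5, s6, s8, s9, s10, s13, s14}.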